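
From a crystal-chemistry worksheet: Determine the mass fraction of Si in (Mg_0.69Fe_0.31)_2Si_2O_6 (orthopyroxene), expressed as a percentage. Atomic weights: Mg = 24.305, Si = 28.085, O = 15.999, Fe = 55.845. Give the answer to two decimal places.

25.49 wt%

Molar mass of (Mg_0.69Fe_0.31)_2Si_2O_6: 1.38·24.305 + 0.62·55.845 + 2·28.085 + 6·15.999 = 220.329 g/mol.
Mass of Si per formula unit: 2 × 28.085 = 56.170 g.
Weight fraction Si = 56.170 / 220.329 = 0.2549.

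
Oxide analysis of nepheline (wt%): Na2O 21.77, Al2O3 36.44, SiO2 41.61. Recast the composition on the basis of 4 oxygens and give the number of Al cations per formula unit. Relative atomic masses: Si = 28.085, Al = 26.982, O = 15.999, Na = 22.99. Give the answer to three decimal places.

Na2O (M=61.979): mol = 0.35125; Na = 0.70250, O = 0.35125.
Al2O3 (M=101.961): mol = 0.35739; Al = 0.71478, O = 1.07217.
SiO2 (M=60.083): mol = 0.69254; Si = 0.69254, O = 1.38508.
ΣO = 2.80850; factor = 4/ΣO = 1.42425.
Al apfu = 0.71478 × 1.42425 = 1.018.

1.018 Al apfu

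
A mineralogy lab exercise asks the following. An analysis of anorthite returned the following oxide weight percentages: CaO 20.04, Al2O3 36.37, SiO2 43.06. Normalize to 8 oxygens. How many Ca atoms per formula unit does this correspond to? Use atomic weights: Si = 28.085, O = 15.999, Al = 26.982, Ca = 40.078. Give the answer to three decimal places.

0.999 Ca apfu

20.04 wt% CaO ÷ 56.077 g/mol = 0.35737 mol, giving 0.35737 Ca and 0.35737 O.
36.37 wt% Al2O3 ÷ 101.961 g/mol = 0.35671 mol, giving 0.71342 Al and 1.07013 O.
43.06 wt% SiO2 ÷ 60.083 g/mol = 0.71668 mol, giving 0.71668 Si and 1.43336 O.
Oxygen sums to 2.86086; scaling by 8/2.86086 = 2.79636 puts the formula on 8 O.
Ca: 0.35737 × 2.79636 = 0.999 atoms per formula unit.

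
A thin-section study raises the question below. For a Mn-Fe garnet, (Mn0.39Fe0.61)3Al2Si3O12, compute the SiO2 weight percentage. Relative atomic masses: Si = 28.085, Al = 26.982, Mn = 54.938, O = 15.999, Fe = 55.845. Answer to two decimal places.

36.29 wt%

Formula mass = 496.681 g/mol.
3 Si → 3.0000 mol SiO2 per formula unit; M(SiO2) = 60.083, so SiO2 mass = 180.249 g.
180.249/496.681 × 100 = 36.29 wt%.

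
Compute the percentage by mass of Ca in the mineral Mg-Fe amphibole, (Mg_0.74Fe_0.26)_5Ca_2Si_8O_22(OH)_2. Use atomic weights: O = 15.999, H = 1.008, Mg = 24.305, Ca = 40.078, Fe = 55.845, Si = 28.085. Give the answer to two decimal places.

9.39 wt%

M((Mg_0.74Fe_0.26)_5Ca_2Si_8O_22(OH)_2) = 853.355 g/mol.
Ca contributes 2 × 40.078 = 80.156 g per mole.
80.156/853.355 = 0.0939 → 9.39%.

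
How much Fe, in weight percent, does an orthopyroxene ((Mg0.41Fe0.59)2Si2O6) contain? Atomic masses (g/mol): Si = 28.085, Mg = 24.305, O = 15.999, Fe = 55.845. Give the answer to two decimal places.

M((Mg0.41Fe0.59)2Si2O6) = 237.991 g/mol.
Fe contributes 1.18 × 55.845 = 65.897 g per mole.
65.897/237.991 = 0.2769 → 27.69%.

27.69 weight percent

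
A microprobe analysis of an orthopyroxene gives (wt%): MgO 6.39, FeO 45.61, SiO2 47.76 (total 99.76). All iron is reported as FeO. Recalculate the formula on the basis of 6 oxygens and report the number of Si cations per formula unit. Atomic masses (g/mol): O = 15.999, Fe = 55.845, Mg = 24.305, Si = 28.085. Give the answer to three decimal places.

2.001 Si apfu

MgO (M=40.304): mol = 0.15855; Mg = 0.15855, O = 0.15855.
FeO (M=71.844): mol = 0.63485; Fe = 0.63485, O = 0.63485.
SiO2 (M=60.083): mol = 0.79490; Si = 0.79490, O = 1.58980.
ΣO = 2.38320; factor = 6/ΣO = 2.51762.
Si apfu = 0.79490 × 2.51762 = 2.001.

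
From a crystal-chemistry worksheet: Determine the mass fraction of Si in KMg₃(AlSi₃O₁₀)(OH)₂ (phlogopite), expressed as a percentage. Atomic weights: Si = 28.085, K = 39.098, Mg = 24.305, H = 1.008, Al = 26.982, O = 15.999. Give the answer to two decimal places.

M(KMg₃(AlSi₃O₁₀)(OH)₂) = 417.254 g/mol.
Si contributes 3 × 28.085 = 84.255 g per mole.
84.255/417.254 = 0.2019 → 20.19%.

20.19 weight percent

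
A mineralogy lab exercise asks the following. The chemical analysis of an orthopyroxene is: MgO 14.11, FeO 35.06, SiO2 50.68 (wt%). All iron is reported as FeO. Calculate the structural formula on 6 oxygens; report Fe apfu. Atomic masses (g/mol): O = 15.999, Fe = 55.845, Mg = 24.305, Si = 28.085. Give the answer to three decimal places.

1.160 Fe apfu

14.11 wt% MgO ÷ 40.304 g/mol = 0.35009 mol, giving 0.35009 Mg and 0.35009 O.
35.06 wt% FeO ÷ 71.844 g/mol = 0.48800 mol, giving 0.48800 Fe and 0.48800 O.
50.68 wt% SiO2 ÷ 60.083 g/mol = 0.84350 mol, giving 0.84350 Si and 1.68700 O.
Oxygen sums to 2.52509; scaling by 6/2.52509 = 2.37615 puts the formula on 6 O.
Fe: 0.48800 × 2.37615 = 1.160 atoms per formula unit.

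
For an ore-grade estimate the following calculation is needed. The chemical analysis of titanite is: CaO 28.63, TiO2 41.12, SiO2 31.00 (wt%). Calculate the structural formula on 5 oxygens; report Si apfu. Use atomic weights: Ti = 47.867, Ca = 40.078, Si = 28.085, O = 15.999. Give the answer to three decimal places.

28.63 wt% CaO ÷ 56.077 g/mol = 0.51055 mol, giving 0.51055 Ca and 0.51055 O.
41.12 wt% TiO2 ÷ 79.865 g/mol = 0.51487 mol, giving 0.51487 Ti and 1.02974 O.
31.00 wt% SiO2 ÷ 60.083 g/mol = 0.51595 mol, giving 0.51595 Si and 1.03190 O.
Oxygen sums to 2.57219; scaling by 5/2.57219 = 1.94387 puts the formula on 5 O.
Si: 0.51595 × 1.94387 = 1.003 atoms per formula unit.

1.003 Si apfu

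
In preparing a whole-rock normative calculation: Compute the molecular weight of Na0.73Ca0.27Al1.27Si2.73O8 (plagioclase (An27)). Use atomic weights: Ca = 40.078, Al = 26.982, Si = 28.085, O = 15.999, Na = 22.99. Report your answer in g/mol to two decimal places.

M = 0.73·22.99 + 0.27·40.078 + 1.27·26.982 + 2.73·28.085 + 8·15.999

266.53 g/mol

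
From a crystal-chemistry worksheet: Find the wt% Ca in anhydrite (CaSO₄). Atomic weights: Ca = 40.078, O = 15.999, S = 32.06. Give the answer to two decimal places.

29.44 weight percent

Formula mass = 1·40.078 + 1·32.06 + 4·15.999 = 136.134 g/mol, of which 40.078 g is Ca.
So Ca makes up 40.078/136.134 = 0.2944 of the mass, i.e. 29.44%.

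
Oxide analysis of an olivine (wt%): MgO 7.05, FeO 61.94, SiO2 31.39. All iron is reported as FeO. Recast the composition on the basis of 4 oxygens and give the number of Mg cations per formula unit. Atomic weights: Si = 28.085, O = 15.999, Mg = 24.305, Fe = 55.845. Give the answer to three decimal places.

MgO: 7.05/40.304 = 0.17492 mol → 0.17492 mol Mg, 0.17492 mol O.
FeO: 61.94/71.844 = 0.86215 mol → 0.86215 mol Fe, 0.86215 mol O.
SiO2: 31.39/60.083 = 0.52244 mol → 0.52244 mol Si, 1.04488 mol O.
Total oxygen = 2.08195 mol. Normalization factor = 4/2.08195 = 1.92128.
Mg per 4 O = 0.17492 × 1.92128 = 0.336.

0.336 Mg apfu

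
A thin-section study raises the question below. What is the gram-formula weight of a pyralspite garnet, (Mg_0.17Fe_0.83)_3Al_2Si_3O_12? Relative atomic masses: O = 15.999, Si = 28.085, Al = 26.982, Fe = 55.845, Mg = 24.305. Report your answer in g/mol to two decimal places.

The formula mass is the sum 0.51*24.305 + 2.49*55.845 + 2*26.982 + 3*28.085 + 12*15.999.

481.66 g/mol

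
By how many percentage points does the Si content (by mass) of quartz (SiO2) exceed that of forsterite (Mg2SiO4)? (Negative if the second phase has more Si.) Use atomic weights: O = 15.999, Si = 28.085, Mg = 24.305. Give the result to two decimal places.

26.78 percentage points

Si in SiO2: molar mass 60.083 g/mol; 1×28.085 = 28.085 g → 46.74 wt%.
Si in Mg2SiO4: molar mass 140.691 g/mol; 1×28.085 = 28.085 g → 19.96 wt%.
Difference = 46.74 − 19.96 = 26.78 percentage points.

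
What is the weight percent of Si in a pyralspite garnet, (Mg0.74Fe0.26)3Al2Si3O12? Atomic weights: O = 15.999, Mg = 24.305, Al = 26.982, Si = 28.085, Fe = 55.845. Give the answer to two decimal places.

19.70 mass %

M((Mg0.74Fe0.26)3Al2Si3O12) = 427.723 g/mol.
Si contributes 3 × 28.085 = 84.255 g per mole.
84.255/427.723 = 0.1970 → 19.70%.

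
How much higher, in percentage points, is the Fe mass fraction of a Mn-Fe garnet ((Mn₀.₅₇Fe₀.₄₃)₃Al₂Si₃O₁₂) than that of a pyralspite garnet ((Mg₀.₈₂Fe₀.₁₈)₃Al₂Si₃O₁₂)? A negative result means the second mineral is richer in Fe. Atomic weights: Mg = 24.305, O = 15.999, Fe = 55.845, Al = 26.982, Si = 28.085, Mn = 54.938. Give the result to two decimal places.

7.34 percentage points

Fe in (Mn₀.₅₇Fe₀.₄₃)₃Al₂Si₃O₁₂: molar mass 496.191 g/mol; 1.29×55.845 = 72.040 g → 14.52 wt%.
Fe in (Mg₀.₈₂Fe₀.₁₈)₃Al₂Si₃O₁₂: molar mass 420.154 g/mol; 0.54×55.845 = 30.156 g → 7.18 wt%.
Difference = 14.52 − 7.18 = 7.34 percentage points.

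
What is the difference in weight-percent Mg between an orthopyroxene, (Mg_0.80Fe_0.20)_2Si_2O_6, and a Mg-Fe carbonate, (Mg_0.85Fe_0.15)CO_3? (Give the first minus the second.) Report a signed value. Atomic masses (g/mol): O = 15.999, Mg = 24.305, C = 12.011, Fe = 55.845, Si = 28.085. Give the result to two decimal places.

M((Mg_0.80Fe_0.20)_2Si_2O_6) = 213.390 g/mol, so wt% Mg = 38.888/213.390 × 100 = 18.22%.
M((Mg_0.85Fe_0.15)CO_3) = 89.044 g/mol, so wt% Mg = 20.659/89.044 × 100 = 23.20%.
18.22 − 23.20 = -4.98 pp.

-4.98 percentage points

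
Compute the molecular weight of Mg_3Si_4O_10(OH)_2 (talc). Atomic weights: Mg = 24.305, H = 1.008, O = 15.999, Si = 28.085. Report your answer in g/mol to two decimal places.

The formula mass is the sum 3*24.305 + 4*28.085 + 12*15.999 + 2*1.008.

379.26 g/mol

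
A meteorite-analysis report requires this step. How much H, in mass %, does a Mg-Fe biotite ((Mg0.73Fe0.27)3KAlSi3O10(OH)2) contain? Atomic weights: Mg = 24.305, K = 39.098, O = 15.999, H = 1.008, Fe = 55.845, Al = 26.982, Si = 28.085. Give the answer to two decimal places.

0.46 mass %

Formula mass = 2.19×24.305 + 0.81×55.845 + 1×39.098 + 1×26.982 + 3×28.085 + 12×15.999 + 2×1.008 = 442.801 g/mol, of which 2.016 g is H.
So H makes up 2.016/442.801 = 0.0046 of the mass, i.e. 0.46%.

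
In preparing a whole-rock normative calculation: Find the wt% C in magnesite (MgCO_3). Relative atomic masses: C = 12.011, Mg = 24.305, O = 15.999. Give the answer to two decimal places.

14.25 weight percent

Formula mass = 1·24.305 + 1·12.011 + 3·15.999 = 84.313 g/mol, of which 12.011 g is C.
So C makes up 12.011/84.313 = 0.1425 of the mass, i.e. 14.25%.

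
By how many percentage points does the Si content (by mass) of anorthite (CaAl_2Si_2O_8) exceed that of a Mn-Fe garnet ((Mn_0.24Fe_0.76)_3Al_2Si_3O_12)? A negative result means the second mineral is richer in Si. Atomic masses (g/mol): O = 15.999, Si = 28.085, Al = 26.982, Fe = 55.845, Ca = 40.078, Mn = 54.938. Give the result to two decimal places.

3.24 percentage points

First mineral: 56.170 g Si in 278.204 g formula = 20.19 wt% Si.
Second mineral: 84.255 g Si in 497.089 g formula = 16.95 wt% Si.
20.19% − 16.95% gives a difference of 3.24 percentage points.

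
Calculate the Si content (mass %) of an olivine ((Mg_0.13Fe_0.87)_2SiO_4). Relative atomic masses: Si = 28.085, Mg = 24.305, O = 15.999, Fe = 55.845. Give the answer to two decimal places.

Formula mass = 0.26×24.305 + 1.74×55.845 + 1×28.085 + 4×15.999 = 195.571 g/mol, of which 28.085 g is Si.
So Si makes up 28.085/195.571 = 0.1436 of the mass, i.e. 14.36%.

14.36 mass %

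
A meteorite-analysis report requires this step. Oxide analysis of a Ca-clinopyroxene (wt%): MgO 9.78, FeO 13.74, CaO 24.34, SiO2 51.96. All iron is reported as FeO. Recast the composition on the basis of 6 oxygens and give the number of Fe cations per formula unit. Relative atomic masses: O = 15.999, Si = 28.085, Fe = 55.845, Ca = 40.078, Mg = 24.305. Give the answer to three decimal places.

0.442 Fe apfu

9.78 wt% MgO ÷ 40.304 g/mol = 0.24266 mol, giving 0.24266 Mg and 0.24266 O.
13.74 wt% FeO ÷ 71.844 g/mol = 0.19125 mol, giving 0.19125 Fe and 0.19125 O.
24.34 wt% CaO ÷ 56.077 g/mol = 0.43405 mol, giving 0.43405 Ca and 0.43405 O.
51.96 wt% SiO2 ÷ 60.083 g/mol = 0.86480 mol, giving 0.86480 Si and 1.72960 O.
Oxygen sums to 2.59756; scaling by 6/2.59756 = 2.30986 puts the formula on 6 O.
Fe: 0.19125 × 2.30986 = 0.442 atoms per formula unit.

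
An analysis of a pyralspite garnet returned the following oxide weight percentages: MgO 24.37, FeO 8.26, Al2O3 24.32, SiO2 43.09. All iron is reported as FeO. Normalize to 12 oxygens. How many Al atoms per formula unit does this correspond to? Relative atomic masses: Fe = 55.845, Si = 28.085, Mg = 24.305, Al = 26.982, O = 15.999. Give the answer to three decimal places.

MgO: 24.37/40.304 = 0.60465 mol → 0.60465 mol Mg, 0.60465 mol O.
FeO: 8.26/71.844 = 0.11497 mol → 0.11497 mol Fe, 0.11497 mol O.
Al2O3: 24.32/101.961 = 0.23852 mol → 0.47704 mol Al, 0.71556 mol O.
SiO2: 43.09/60.083 = 0.71717 mol → 0.71717 mol Si, 1.43434 mol O.
Total oxygen = 2.86952 mol. Normalization factor = 12/2.86952 = 4.18188.
Al per 12 O = 0.47704 × 4.18188 = 1.995.

1.995 Al apfu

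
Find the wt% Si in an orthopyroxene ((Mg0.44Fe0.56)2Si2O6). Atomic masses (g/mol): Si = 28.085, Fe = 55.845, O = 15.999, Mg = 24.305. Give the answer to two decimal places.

Formula mass = 0.88*24.305 + 1.12*55.845 + 2*28.085 + 6*15.999 = 236.099 g/mol, of which 56.170 g is Si.
So Si makes up 56.170/236.099 = 0.2379 of the mass, i.e. 23.79%.

23.79 weight percent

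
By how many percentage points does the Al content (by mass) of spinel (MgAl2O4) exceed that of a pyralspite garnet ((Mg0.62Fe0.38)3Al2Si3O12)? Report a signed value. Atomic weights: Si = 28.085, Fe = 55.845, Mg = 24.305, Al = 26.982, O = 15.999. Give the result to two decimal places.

Al in MgAl2O4: molar mass 142.265 g/mol; 2×26.982 = 53.964 g → 37.93 wt%.
Al in (Mg0.62Fe0.38)3Al2Si3O12: molar mass 439.078 g/mol; 2×26.982 = 53.964 g → 12.29 wt%.
Difference = 37.93 − 12.29 = 25.64 percentage points.

25.64 percentage points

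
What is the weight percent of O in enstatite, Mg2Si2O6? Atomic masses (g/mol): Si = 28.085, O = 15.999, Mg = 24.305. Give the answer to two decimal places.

47.81 wt%

Formula mass = 2×24.305 + 2×28.085 + 6×15.999 = 200.774 g/mol, of which 95.994 g is O.
So O makes up 95.994/200.774 = 0.4781 of the mass, i.e. 47.81%.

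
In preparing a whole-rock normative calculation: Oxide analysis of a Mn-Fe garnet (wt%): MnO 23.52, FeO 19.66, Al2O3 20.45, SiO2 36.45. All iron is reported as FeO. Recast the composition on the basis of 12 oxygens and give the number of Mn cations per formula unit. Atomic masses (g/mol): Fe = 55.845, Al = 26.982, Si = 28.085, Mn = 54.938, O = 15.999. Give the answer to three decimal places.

MnO: 23.52/70.937 = 0.33156 mol → 0.33156 mol Mn, 0.33156 mol O.
FeO: 19.66/71.844 = 0.27365 mol → 0.27365 mol Fe, 0.27365 mol O.
Al2O3: 20.45/101.961 = 0.20057 mol → 0.40114 mol Al, 0.60171 mol O.
SiO2: 36.45/60.083 = 0.60666 mol → 0.60666 mol Si, 1.21332 mol O.
Total oxygen = 2.42024 mol. Normalization factor = 12/2.42024 = 4.95819.
Mn per 12 O = 0.33156 × 4.95819 = 1.644.

1.644 Mn apfu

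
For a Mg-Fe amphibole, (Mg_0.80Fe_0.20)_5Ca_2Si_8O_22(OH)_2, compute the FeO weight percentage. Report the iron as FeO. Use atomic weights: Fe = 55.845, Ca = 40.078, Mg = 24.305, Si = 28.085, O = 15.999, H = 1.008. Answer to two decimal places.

Molar mass of (Mg_0.80Fe_0.20)_5Ca_2Si_8O_22(OH)_2 = 4×24.305 + 1×55.845 + 2×40.078 + 8×28.085 + 24×15.999 + 2×1.008 = 843.893 g/mol.
Each formula unit contains 1 Fe, equivalent to 1/1 = 1.0000 mol FeO.
M(FeO) = 1×55.845 + 1×15.999 = 71.844 g/mol.
Mass of FeO per formula unit = 1.0000 × 71.844 = 71.844 g.
FeO wt% = 71.844 / 843.893 × 100 = 8.51%.

8.51 wt%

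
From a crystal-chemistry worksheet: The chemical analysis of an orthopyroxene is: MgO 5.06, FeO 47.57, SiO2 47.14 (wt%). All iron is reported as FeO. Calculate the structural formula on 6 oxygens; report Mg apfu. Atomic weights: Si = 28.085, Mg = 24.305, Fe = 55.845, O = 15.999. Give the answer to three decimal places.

MgO (M=40.304): mol = 0.12555; Mg = 0.12555, O = 0.12555.
FeO (M=71.844): mol = 0.66213; Fe = 0.66213, O = 0.66213.
SiO2 (M=60.083): mol = 0.78458; Si = 0.78458, O = 1.56916.
ΣO = 2.35684; factor = 6/ΣO = 2.54578.
Mg apfu = 0.12555 × 2.54578 = 0.320.

0.320 Mg apfu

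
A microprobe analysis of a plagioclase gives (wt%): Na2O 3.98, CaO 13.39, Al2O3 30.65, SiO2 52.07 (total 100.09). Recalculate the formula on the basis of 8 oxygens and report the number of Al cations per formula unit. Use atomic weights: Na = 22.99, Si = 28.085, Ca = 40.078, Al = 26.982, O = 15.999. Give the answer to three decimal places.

Na2O: 3.98/61.979 = 0.06422 mol → 0.12844 mol Na, 0.06422 mol O.
CaO: 13.39/56.077 = 0.23878 mol → 0.23878 mol Ca, 0.23878 mol O.
Al2O3: 30.65/101.961 = 0.30061 mol → 0.60122 mol Al, 0.90183 mol O.
SiO2: 52.07/60.083 = 0.86663 mol → 0.86663 mol Si, 1.73326 mol O.
Total oxygen = 2.93809 mol. Normalization factor = 8/2.93809 = 2.72286.
Al per 8 O = 0.60122 × 2.72286 = 1.637.

1.637 Al apfu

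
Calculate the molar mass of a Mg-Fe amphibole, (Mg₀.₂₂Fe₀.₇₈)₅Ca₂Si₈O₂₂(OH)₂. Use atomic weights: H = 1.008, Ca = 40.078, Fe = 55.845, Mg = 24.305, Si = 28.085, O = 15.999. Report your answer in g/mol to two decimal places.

The formula mass is the sum 1.10*24.305 + 3.90*55.845 + 2*40.078 + 8*28.085 + 24*15.999 + 2*1.008.

935.36 g/mol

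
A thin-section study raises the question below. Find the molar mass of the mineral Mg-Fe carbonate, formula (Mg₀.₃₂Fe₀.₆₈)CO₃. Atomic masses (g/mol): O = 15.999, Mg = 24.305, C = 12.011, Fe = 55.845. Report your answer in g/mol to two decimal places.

The formula mass is the sum 0.32*24.305 + 0.68*55.845 + 1*12.011 + 3*15.999.

105.76 g/mol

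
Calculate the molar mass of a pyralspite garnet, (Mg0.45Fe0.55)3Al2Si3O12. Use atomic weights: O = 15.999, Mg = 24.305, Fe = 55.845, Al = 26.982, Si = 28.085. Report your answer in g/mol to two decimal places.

455.16 g/mol

The formula mass is the sum 1.35*24.305 + 1.65*55.845 + 2*26.982 + 3*28.085 + 12*15.999.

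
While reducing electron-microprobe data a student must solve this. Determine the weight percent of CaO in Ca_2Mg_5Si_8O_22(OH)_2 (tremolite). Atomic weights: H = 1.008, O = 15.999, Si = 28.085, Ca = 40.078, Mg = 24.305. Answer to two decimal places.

M(Ca_2Mg_5Si_8O_22(OH)_2) = 812.353 g/mol; M(CaO) = 56.077 g/mol.
Moles CaO per formula unit = 2 Ca ÷ 1 = 2.0000.
CaO fraction = (2.0000 × 56.077) / 812.353 = 112.154/812.353 = 0.1381.

13.81 wt%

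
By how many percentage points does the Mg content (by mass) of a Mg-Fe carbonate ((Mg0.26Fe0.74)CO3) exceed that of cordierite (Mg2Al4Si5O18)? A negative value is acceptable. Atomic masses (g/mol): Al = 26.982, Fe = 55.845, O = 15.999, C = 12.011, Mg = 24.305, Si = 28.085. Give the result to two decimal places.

-2.44 percentage points

M((Mg0.26Fe0.74)CO3) = 107.653 g/mol, so wt% Mg = 6.319/107.653 × 100 = 5.87%.
M(Mg2Al4Si5O18) = 584.945 g/mol, so wt% Mg = 48.610/584.945 × 100 = 8.31%.
5.87 − 8.31 = -2.44 pp.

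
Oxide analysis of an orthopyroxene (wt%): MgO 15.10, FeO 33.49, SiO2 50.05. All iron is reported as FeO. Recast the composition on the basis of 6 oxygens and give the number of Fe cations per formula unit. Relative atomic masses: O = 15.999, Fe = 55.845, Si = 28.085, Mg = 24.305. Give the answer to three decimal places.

15.10 wt% MgO ÷ 40.304 g/mol = 0.37465 mol, giving 0.37465 Mg and 0.37465 O.
33.49 wt% FeO ÷ 71.844 g/mol = 0.46615 mol, giving 0.46615 Fe and 0.46615 O.
50.05 wt% SiO2 ÷ 60.083 g/mol = 0.83301 mol, giving 0.83301 Si and 1.66602 O.
Oxygen sums to 2.50682; scaling by 6/2.50682 = 2.39347 puts the formula on 6 O.
Fe: 0.46615 × 2.39347 = 1.116 atoms per formula unit.

1.116 Fe apfu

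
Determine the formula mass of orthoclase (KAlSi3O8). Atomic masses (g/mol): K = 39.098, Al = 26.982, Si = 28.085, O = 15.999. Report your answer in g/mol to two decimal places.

278.33 g/mol

M = 1×39.098 + 1×26.982 + 3×28.085 + 8×15.999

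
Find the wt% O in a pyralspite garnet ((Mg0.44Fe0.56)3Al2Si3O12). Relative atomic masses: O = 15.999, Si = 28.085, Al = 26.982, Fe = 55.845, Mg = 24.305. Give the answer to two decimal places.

42.09 mass %

Formula mass = 1.32·24.305 + 1.68·55.845 + 2·26.982 + 3·28.085 + 12·15.999 = 456.109 g/mol, of which 191.988 g is O.
So O makes up 191.988/456.109 = 0.4209 of the mass, i.e. 42.09%.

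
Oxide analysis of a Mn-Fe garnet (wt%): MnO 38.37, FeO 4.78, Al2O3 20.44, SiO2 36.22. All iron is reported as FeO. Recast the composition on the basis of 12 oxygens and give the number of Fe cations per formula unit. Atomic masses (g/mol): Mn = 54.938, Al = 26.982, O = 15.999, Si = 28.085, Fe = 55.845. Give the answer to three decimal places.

0.331 Fe apfu

MnO: 38.37/70.937 = 0.54090 mol → 0.54090 mol Mn, 0.54090 mol O.
FeO: 4.78/71.844 = 0.06653 mol → 0.06653 mol Fe, 0.06653 mol O.
Al2O3: 20.44/101.961 = 0.20047 mol → 0.40094 mol Al, 0.60141 mol O.
SiO2: 36.22/60.083 = 0.60283 mol → 0.60283 mol Si, 1.20566 mol O.
Total oxygen = 2.41450 mol. Normalization factor = 12/2.41450 = 4.96997.
Fe per 12 O = 0.06653 × 4.96997 = 0.331.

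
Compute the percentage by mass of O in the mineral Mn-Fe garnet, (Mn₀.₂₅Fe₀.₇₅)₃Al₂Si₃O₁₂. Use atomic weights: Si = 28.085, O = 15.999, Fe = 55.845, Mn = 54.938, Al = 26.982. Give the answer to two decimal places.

M((Mn₀.₂₅Fe₀.₇₅)₃Al₂Si₃O₁₂) = 497.062 g/mol.
O contributes 12 × 15.999 = 191.988 g per mole.
191.988/497.062 = 0.3862 → 38.62%.

38.62 weight percent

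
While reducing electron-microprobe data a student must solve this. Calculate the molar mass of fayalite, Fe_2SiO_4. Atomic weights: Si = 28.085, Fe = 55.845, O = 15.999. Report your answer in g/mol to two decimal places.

M = 2·55.845 + 1·28.085 + 4·15.999

203.77 g/mol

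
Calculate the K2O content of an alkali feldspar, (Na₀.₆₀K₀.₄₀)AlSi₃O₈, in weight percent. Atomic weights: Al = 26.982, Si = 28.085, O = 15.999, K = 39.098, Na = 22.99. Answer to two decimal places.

M((Na₀.₆₀K₀.₄₀)AlSi₃O₈) = 268.662 g/mol; M(K2O) = 94.195 g/mol.
Moles K2O per formula unit = 0.40 K ÷ 2 = 0.2000.
K2O fraction = (0.2000 × 94.195) / 268.662 = 18.839/268.662 = 0.0701.

7.01 wt%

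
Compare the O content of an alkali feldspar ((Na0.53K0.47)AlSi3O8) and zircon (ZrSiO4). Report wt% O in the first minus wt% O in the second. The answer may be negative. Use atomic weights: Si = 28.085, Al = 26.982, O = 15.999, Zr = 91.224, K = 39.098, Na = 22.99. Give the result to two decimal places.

12.53 percentage points

M((Na0.53K0.47)AlSi3O8) = 269.790 g/mol, so wt% O = 127.992/269.790 × 100 = 47.44%.
M(ZrSiO4) = 183.305 g/mol, so wt% O = 63.996/183.305 × 100 = 34.91%.
47.44 − 34.91 = 12.53 pp.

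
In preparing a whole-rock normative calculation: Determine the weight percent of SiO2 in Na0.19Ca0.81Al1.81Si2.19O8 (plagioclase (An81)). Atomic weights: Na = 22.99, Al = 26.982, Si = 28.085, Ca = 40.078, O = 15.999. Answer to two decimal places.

Formula mass = 275.167 g/mol.
2.19 Si → 2.1900 mol SiO2 per formula unit; M(SiO2) = 60.083, so SiO2 mass = 131.582 g.
131.582/275.167 × 100 = 47.82 wt%.

47.82 wt%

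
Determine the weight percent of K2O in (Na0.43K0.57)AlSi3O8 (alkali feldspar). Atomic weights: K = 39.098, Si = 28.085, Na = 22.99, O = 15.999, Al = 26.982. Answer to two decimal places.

Formula mass = 271.401 g/mol.
0.57 K → 0.2850 mol K2O per formula unit; M(K2O) = 94.195, so K2O mass = 26.846 g.
26.846/271.401 × 100 = 9.89 wt%.

9.89 wt%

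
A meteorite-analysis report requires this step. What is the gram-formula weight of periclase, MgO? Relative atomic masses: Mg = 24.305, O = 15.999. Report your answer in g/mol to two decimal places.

The formula mass is the sum 1×24.305 + 1×15.999.

40.30 g/mol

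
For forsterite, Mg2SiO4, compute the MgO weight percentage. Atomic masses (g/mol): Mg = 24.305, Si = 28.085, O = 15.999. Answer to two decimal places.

Formula mass = 140.691 g/mol.
2 Mg → 2.0000 mol MgO per formula unit; M(MgO) = 40.304, so MgO mass = 80.608 g.
80.608/140.691 × 100 = 57.29 wt%.

57.29 wt%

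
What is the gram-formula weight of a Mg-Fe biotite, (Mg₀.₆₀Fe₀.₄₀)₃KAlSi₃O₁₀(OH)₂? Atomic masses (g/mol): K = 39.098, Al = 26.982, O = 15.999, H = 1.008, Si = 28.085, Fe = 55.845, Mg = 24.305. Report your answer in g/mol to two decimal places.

455.10 g/mol

M = 1.80·24.305 + 1.20·55.845 + 1·39.098 + 1·26.982 + 3·28.085 + 12·15.999 + 2·1.008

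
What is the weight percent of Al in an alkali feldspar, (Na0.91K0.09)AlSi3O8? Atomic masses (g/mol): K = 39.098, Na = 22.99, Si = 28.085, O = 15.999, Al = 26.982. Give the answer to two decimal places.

Molar mass of (Na0.91K0.09)AlSi3O8: 0.91·22.99 + 0.09·39.098 + 1·26.982 + 3·28.085 + 8·15.999 = 263.669 g/mol.
Mass of Al per formula unit: 1 × 26.982 = 26.982 g.
Weight fraction Al = 26.982 / 263.669 = 0.1023.

10.23 mass %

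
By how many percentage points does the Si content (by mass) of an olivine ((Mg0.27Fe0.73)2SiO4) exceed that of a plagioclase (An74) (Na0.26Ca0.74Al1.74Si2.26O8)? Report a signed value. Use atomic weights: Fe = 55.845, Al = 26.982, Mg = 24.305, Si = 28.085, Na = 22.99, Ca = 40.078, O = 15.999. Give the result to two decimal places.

-8.12 percentage points

Si in (Mg0.27Fe0.73)2SiO4: molar mass 186.739 g/mol; 1×28.085 = 28.085 g → 15.04 wt%.
Si in Na0.26Ca0.74Al1.74Si2.26O8: molar mass 274.048 g/mol; 2.26×28.085 = 63.472 g → 23.16 wt%.
Difference = 15.04 − 23.16 = -8.12 percentage points.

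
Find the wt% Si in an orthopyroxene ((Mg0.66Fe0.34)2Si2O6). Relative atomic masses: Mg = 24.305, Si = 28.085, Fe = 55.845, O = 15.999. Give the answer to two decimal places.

M((Mg0.66Fe0.34)2Si2O6) = 222.221 g/mol.
Si contributes 2 × 28.085 = 56.170 g per mole.
56.170/222.221 = 0.2528 → 25.28%.

25.28 mass %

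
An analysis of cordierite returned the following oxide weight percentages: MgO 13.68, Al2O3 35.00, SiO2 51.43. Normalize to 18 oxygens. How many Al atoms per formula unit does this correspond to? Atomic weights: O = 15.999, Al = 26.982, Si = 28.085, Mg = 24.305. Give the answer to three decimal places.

4.011 Al apfu

MgO: 13.68/40.304 = 0.33942 mol → 0.33942 mol Mg, 0.33942 mol O.
Al2O3: 35.00/101.961 = 0.34327 mol → 0.68654 mol Al, 1.02981 mol O.
SiO2: 51.43/60.083 = 0.85598 mol → 0.85598 mol Si, 1.71196 mol O.
Total oxygen = 3.08119 mol. Normalization factor = 18/3.08119 = 5.84190.
Al per 18 O = 0.68654 × 5.84190 = 4.011.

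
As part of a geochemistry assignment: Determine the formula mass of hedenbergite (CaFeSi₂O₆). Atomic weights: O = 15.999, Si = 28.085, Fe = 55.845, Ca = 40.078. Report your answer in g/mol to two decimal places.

Ca: 1 × 40.078 = 40.0780
Fe: 1 × 55.845 = 55.8450
Si: 2 × 28.085 = 56.1700
O: 6 × 15.999 = 95.9940
Summing the contributions gives the formula mass.

248.09 g/mol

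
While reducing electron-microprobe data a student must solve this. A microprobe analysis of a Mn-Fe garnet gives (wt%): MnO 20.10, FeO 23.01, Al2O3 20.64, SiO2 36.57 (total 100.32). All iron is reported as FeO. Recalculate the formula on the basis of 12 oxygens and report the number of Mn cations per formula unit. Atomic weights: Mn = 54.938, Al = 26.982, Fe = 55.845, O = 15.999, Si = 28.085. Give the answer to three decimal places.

MnO: 20.10/70.937 = 0.28335 mol → 0.28335 mol Mn, 0.28335 mol O.
FeO: 23.01/71.844 = 0.32028 mol → 0.32028 mol Fe, 0.32028 mol O.
Al2O3: 20.64/101.961 = 0.20243 mol → 0.40486 mol Al, 0.60729 mol O.
SiO2: 36.57/60.083 = 0.60866 mol → 0.60866 mol Si, 1.21732 mol O.
Total oxygen = 2.42824 mol. Normalization factor = 12/2.42824 = 4.94185.
Mn per 12 O = 0.28335 × 4.94185 = 1.400.

1.400 Mn apfu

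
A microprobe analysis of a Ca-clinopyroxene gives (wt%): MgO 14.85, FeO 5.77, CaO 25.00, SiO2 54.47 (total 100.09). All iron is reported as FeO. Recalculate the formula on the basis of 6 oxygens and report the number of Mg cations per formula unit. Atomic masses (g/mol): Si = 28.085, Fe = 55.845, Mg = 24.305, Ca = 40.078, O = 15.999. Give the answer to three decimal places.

MgO (M=40.304): mol = 0.36845; Mg = 0.36845, O = 0.36845.
FeO (M=71.844): mol = 0.08031; Fe = 0.08031, O = 0.08031.
CaO (M=56.077): mol = 0.44582; Ca = 0.44582, O = 0.44582.
SiO2 (M=60.083): mol = 0.90658; Si = 0.90658, O = 1.81316.
ΣO = 2.70774; factor = 6/ΣO = 2.21587.
Mg apfu = 0.36845 × 2.21587 = 0.816.

0.816 Mg apfu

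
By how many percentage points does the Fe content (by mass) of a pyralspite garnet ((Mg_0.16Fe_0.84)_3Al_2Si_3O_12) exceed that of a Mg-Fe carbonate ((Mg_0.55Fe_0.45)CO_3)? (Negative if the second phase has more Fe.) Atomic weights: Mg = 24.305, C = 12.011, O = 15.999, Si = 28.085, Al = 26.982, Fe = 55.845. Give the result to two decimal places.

3.65 percentage points

M((Mg_0.16Fe_0.84)_3Al_2Si_3O_12) = 482.603 g/mol, so wt% Fe = 140.729/482.603 × 100 = 29.16%.
M((Mg_0.55Fe_0.45)CO_3) = 98.506 g/mol, so wt% Fe = 25.130/98.506 × 100 = 25.51%.
29.16 − 25.51 = 3.65 pp.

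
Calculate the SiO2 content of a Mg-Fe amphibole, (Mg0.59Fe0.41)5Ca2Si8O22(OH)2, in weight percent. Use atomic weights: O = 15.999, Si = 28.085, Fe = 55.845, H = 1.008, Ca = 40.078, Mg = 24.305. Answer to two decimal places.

54.81 wt%

M((Mg0.59Fe0.41)5Ca2Si8O22(OH)2) = 877.010 g/mol; M(SiO2) = 60.083 g/mol.
Moles SiO2 per formula unit = 8 Si ÷ 1 = 8.0000.
SiO2 fraction = (8.0000 × 60.083) / 877.010 = 480.664/877.010 = 0.5481.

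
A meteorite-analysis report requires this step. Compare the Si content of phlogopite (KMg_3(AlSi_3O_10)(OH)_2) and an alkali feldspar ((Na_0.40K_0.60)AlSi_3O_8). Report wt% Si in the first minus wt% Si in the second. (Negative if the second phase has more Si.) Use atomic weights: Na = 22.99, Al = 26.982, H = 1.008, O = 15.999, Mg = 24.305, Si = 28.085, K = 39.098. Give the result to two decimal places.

Si in KMg_3(AlSi_3O_10)(OH)_2: molar mass 417.254 g/mol; 3×28.085 = 84.255 g → 20.19 wt%.
Si in (Na_0.40K_0.60)AlSi_3O_8: molar mass 271.884 g/mol; 3×28.085 = 84.255 g → 30.99 wt%.
Difference = 20.19 − 30.99 = -10.80 percentage points.

-10.80 percentage points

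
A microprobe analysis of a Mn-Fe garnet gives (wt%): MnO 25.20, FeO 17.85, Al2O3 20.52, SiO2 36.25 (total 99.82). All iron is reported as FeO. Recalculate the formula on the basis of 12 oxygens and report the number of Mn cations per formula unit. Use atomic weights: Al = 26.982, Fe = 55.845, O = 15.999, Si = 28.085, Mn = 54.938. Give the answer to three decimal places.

25.20 wt% MnO ÷ 70.937 g/mol = 0.35524 mol, giving 0.35524 Mn and 0.35524 O.
17.85 wt% FeO ÷ 71.844 g/mol = 0.24845 mol, giving 0.24845 Fe and 0.24845 O.
20.52 wt% Al2O3 ÷ 101.961 g/mol = 0.20125 mol, giving 0.40250 Al and 0.60375 O.
36.25 wt% SiO2 ÷ 60.083 g/mol = 0.60333 mol, giving 0.60333 Si and 1.20666 O.
Oxygen sums to 2.41410; scaling by 12/2.41410 = 4.97080 puts the formula on 12 O.
Mn: 0.35524 × 4.97080 = 1.766 atoms per formula unit.

1.766 Mn apfu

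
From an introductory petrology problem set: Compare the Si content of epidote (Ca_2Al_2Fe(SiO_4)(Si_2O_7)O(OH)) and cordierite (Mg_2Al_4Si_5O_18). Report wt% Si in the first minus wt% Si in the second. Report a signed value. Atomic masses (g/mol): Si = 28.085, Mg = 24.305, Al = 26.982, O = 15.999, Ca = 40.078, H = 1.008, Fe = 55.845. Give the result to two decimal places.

Si in Ca_2Al_2Fe(SiO_4)(Si_2O_7)O(OH): molar mass 483.215 g/mol; 3×28.085 = 84.255 g → 17.44 wt%.
Si in Mg_2Al_4Si_5O_18: molar mass 584.945 g/mol; 5×28.085 = 140.425 g → 24.01 wt%.
Difference = 17.44 − 24.01 = -6.57 percentage points.

-6.57 percentage points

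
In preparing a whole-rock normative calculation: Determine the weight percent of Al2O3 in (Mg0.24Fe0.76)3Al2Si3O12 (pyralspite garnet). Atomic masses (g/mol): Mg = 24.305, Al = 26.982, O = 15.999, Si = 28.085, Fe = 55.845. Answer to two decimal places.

21.46 wt%

Formula mass = 475.033 g/mol.
2 Al → 1.0000 mol Al2O3 per formula unit; M(Al2O3) = 101.961, so Al2O3 mass = 101.961 g.
101.961/475.033 × 100 = 21.46 wt%.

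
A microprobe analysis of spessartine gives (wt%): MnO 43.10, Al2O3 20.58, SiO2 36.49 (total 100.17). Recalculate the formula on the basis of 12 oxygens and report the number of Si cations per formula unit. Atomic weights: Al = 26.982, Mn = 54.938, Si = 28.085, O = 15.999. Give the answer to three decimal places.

43.10 wt% MnO ÷ 70.937 g/mol = 0.60758 mol, giving 0.60758 Mn and 0.60758 O.
20.58 wt% Al2O3 ÷ 101.961 g/mol = 0.20184 mol, giving 0.40368 Al and 0.60552 O.
36.49 wt% SiO2 ÷ 60.083 g/mol = 0.60733 mol, giving 0.60733 Si and 1.21466 O.
Oxygen sums to 2.42776; scaling by 12/2.42776 = 4.94283 puts the formula on 12 O.
Si: 0.60733 × 4.94283 = 3.002 atoms per formula unit.

3.002 Si apfu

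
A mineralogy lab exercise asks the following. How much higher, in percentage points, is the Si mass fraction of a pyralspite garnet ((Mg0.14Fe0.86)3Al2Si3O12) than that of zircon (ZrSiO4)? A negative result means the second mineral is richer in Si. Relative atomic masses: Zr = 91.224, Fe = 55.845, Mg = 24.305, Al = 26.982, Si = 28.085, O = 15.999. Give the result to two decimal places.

2.07 percentage points

First mineral: 84.255 g Si in 484.495 g formula = 17.39 wt% Si.
Second mineral: 28.085 g Si in 183.305 g formula = 15.32 wt% Si.
17.39% − 15.32% gives a difference of 2.07 percentage points.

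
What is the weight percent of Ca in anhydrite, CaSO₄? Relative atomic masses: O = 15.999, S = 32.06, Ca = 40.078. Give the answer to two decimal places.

29.44 mass %

Molar mass of CaSO₄: 1·40.078 + 1·32.06 + 4·15.999 = 136.134 g/mol.
Mass of Ca per formula unit: 1 × 40.078 = 40.078 g.
Weight fraction Ca = 40.078 / 136.134 = 0.2944.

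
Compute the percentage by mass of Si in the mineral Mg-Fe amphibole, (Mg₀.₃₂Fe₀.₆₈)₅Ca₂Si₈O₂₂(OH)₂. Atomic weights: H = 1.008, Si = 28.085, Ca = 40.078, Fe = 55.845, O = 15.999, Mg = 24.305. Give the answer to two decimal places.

Formula mass = 1.60*24.305 + 3.40*55.845 + 2*40.078 + 8*28.085 + 24*15.999 + 2*1.008 = 919.589 g/mol, of which 224.680 g is Si.
So Si makes up 224.680/919.589 = 0.2443 of the mass, i.e. 24.43%.

24.43 weight percent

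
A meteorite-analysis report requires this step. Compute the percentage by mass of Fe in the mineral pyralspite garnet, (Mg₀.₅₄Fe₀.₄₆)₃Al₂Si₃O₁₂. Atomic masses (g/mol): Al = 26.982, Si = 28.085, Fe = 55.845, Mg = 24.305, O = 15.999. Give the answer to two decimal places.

Molar mass of (Mg₀.₅₄Fe₀.₄₆)₃Al₂Si₃O₁₂: 1.62*24.305 + 1.38*55.845 + 2*26.982 + 3*28.085 + 12*15.999 = 446.647 g/mol.
Mass of Fe per formula unit: 1.38 × 55.845 = 77.066 g.
Weight fraction Fe = 77.066 / 446.647 = 0.1725.

17.25 wt%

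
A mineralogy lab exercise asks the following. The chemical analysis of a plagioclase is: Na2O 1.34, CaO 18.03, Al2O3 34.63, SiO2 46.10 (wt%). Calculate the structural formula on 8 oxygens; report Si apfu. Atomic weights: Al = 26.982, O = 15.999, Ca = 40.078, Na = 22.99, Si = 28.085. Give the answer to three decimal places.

Na2O (M=61.979): mol = 0.02162; Na = 0.04324, O = 0.02162.
CaO (M=56.077): mol = 0.32152; Ca = 0.32152, O = 0.32152.
Al2O3 (M=101.961): mol = 0.33964; Al = 0.67928, O = 1.01892.
SiO2 (M=60.083): mol = 0.76727; Si = 0.76727, O = 1.53454.
ΣO = 2.89660; factor = 8/ΣO = 2.76186.
Si apfu = 0.76727 × 2.76186 = 2.119.

2.119 Si apfu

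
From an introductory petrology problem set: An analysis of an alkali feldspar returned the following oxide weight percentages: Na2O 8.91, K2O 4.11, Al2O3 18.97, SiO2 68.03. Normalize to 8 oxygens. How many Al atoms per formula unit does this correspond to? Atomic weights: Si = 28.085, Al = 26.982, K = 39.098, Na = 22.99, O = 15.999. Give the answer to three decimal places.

0.989 Al apfu

Na2O: 8.91/61.979 = 0.14376 mol → 0.28752 mol Na, 0.14376 mol O.
K2O: 4.11/94.195 = 0.04363 mol → 0.08726 mol K, 0.04363 mol O.
Al2O3: 18.97/101.961 = 0.18605 mol → 0.37210 mol Al, 0.55815 mol O.
SiO2: 68.03/60.083 = 1.13227 mol → 1.13227 mol Si, 2.26454 mol O.
Total oxygen = 3.01008 mol. Normalization factor = 8/3.01008 = 2.65774.
Al per 8 O = 0.37210 × 2.65774 = 0.989.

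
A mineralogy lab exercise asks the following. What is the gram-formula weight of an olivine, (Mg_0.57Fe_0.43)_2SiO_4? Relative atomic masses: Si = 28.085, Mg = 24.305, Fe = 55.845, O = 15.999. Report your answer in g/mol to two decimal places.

167.82 g/mol

The formula mass is the sum 1.14·24.305 + 0.86·55.845 + 1·28.085 + 4·15.999.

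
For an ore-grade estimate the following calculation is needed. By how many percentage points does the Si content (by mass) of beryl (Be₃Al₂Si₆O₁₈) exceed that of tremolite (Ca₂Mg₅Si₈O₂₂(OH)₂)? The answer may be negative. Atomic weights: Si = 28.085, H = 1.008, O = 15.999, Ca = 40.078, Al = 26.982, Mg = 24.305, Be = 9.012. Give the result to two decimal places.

First mineral: 168.510 g Si in 537.492 g formula = 31.35 wt% Si.
Second mineral: 224.680 g Si in 812.353 g formula = 27.66 wt% Si.
31.35% − 27.66% gives a difference of 3.69 percentage points.

3.69 percentage points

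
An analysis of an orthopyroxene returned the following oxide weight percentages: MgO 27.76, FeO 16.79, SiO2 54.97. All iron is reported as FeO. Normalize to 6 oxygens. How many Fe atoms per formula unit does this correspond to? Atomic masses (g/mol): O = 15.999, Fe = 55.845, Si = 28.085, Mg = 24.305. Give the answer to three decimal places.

MgO (M=40.304): mol = 0.68877; Mg = 0.68877, O = 0.68877.
FeO (M=71.844): mol = 0.23370; Fe = 0.23370, O = 0.23370.
SiO2 (M=60.083): mol = 0.91490; Si = 0.91490, O = 1.82980.
ΣO = 2.75227; factor = 6/ΣO = 2.18002.
Fe apfu = 0.23370 × 2.18002 = 0.509.

0.509 Fe apfu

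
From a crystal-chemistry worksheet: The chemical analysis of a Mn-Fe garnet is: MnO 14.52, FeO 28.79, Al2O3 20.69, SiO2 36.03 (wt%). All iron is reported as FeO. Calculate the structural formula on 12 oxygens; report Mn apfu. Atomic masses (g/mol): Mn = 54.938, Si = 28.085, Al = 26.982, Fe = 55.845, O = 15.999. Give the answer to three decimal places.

1.018 Mn apfu

MnO: 14.52/70.937 = 0.20469 mol → 0.20469 mol Mn, 0.20469 mol O.
FeO: 28.79/71.844 = 0.40073 mol → 0.40073 mol Fe, 0.40073 mol O.
Al2O3: 20.69/101.961 = 0.20292 mol → 0.40584 mol Al, 0.60876 mol O.
SiO2: 36.03/60.083 = 0.59967 mol → 0.59967 mol Si, 1.19934 mol O.
Total oxygen = 2.41352 mol. Normalization factor = 12/2.41352 = 4.97199.
Mn per 12 O = 0.20469 × 4.97199 = 1.018.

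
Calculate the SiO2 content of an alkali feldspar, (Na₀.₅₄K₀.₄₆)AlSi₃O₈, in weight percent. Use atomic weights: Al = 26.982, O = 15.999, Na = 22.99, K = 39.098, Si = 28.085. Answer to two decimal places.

Molar mass of (Na₀.₅₄K₀.₄₆)AlSi₃O₈ = 0.54·22.99 + 0.46·39.098 + 1·26.982 + 3·28.085 + 8·15.999 = 269.629 g/mol.
Each formula unit contains 3 Si, equivalent to 3/1 = 3.0000 mol SiO2.
M(SiO2) = 1×28.085 + 2×15.999 = 60.083 g/mol.
Mass of SiO2 per formula unit = 3.0000 × 60.083 = 180.249 g.
SiO2 wt% = 180.249 / 269.629 × 100 = 66.85%.

66.85 wt%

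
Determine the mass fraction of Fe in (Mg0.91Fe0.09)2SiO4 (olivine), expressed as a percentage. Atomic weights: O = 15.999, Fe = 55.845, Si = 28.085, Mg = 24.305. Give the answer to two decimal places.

Formula mass = 1.82*24.305 + 0.18*55.845 + 1*28.085 + 4*15.999 = 146.368 g/mol, of which 10.052 g is Fe.
So Fe makes up 10.052/146.368 = 0.0687 of the mass, i.e. 6.87%.

6.87 weight percent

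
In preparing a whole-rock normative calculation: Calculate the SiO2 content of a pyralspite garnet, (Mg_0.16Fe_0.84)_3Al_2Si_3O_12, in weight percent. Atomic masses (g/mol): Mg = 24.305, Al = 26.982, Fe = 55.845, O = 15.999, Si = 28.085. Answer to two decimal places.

37.35 wt%

Formula mass = 482.603 g/mol.
3 Si → 3.0000 mol SiO2 per formula unit; M(SiO2) = 60.083, so SiO2 mass = 180.249 g.
180.249/482.603 × 100 = 37.35 wt%.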